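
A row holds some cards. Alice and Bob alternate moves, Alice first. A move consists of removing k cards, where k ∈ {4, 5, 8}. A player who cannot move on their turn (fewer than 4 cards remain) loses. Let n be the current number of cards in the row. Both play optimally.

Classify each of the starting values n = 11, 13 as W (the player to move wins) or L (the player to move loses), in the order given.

11: W, 13: L

Use the standard recursion: the mover loses at a terminal position; elsewhere, the mover wins exactly when some move hands the opponent an L position.
n=0: no move → L
n=1: no move → L
n=2: no move → L
n=3: no move → L
n=4: can move to 0, which is L ⇒ W
n=5: can move to 1, which is L ⇒ W
n=6: can move to 2, which is L ⇒ W
n=7: can move to 3, which is L ⇒ W
n=8: can move to 3, which is L ⇒ W
n=9: can move to 1, which is L ⇒ W
n=10: can move to 2, which is L ⇒ W
n=11: can move to 3, which is L ⇒ W
n=12: moves to 8(W), 7(W), 4(W); every one is W ⇒ L
n=13: moves to 9(W), 8(W), 5(W); every one is W ⇒ L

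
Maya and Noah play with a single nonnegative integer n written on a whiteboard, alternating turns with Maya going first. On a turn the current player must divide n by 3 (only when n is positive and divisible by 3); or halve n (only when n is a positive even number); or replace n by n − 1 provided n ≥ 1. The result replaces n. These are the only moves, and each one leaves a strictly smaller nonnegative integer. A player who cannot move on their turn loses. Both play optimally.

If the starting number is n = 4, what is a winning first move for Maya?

Compute win/loss labels from the base case upward. A position with no move is L. Any other position is W if it can reach an L in one move, else L.
n=0: no move → L
n=1: →0(L), so W
n=2: →1(W) only, which is W, so L
n=3: →2(L), so W
n=4: →2(L), so W
From 4, the L positions reachable in one move are: 2.

Move to 2.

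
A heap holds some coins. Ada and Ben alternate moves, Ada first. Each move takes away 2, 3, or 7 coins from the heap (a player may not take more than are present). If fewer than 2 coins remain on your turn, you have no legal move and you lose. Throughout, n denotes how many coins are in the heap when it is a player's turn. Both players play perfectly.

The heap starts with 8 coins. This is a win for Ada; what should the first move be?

Remove 2, leaving 6.

Label each position W (a win for the player to move) or L (a loss). A position with no legal move is L; any other position is W exactly when some move reaches an L, and L when every move reaches a W.
n=0: no move → L
n=1: no move → L
n=2: →0(L), so W
n=3: →1(L), so W
n=4: →1(L), so W
n=5: →3(W), 2(W) — all W, so L
n=6: →4(W), 3(W) — all W, so L
n=7: →5(L), so W
n=8: →6(L), so W
From 8, the L positions reachable in one move are: 6, 5, 1. Any move reaching one of these is winning.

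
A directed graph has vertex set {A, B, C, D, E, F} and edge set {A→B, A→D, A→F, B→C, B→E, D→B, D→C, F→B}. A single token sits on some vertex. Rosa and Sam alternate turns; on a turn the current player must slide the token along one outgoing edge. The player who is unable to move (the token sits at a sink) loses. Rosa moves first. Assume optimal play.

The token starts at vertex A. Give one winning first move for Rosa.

Classify positions by backward induction: terminal positions (no move available) are L. From any other position, the mover wins iff some move reaches an L.
Every edge goes from a vertex to one that appears earlier in the order E, C, B, F, D, A, so processing vertices in that order labels each vertex after all of its successors.
E: no outgoing edge → L
C: no outgoing edge → L
B: reaches L-position C → W
F: only reaches B(W), which is W → L
D: reaches L-position C → W
A: reaches L-position F → W
From A, the L positions reachable in one move are: F.

Move to F.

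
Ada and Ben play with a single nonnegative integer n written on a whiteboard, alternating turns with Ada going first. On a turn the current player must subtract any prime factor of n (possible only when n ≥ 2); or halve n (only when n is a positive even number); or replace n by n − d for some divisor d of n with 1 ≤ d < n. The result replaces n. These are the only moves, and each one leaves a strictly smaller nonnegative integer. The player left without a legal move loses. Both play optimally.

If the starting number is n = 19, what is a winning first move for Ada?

Move to 0.

Compute win/loss labels from the base case upward. A position with no move is L. Any other position is W if it can reach an L in one move, else L.
n=0: no move → L
n=1: no move → L
n=2: →0(L), so W
n=3: →0(L), so W
n=4: →2(W), 3(W) — all W, so L
n=5: →0(L), so W
n=6: →4(L), so W
n=7: →0(L), so W
n=8: →4(L), so W
n=9: →6(W), 8(W) — all W, so L
n=10: →9(L), so W
n=11: →0(L), so W
n=12: →9(L), so W
n=13: →0(L), so W
n=14: →7(W), 12(W), 13(W) — all W, so L
n=15: →14(L), so W
n=16: →14(L), so W
n=17: →0(L), so W
n=18: →9(L), so W
n=19: →0(L), so W
From 19, the L positions reachable in one move are: 0.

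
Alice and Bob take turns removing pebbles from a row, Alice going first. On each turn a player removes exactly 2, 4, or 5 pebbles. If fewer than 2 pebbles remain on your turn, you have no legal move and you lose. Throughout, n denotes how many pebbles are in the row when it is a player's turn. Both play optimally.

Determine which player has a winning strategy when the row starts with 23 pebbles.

Classify positions by backward induction: terminal positions (no move available) are L. From any other position, the mover wins iff some move reaches an L.
n=0: no move → L
n=1: no move → L
n=2: can move to 0, which is L ⇒ W
n=3: can move to 1, which is L ⇒ W
n=4: can move to 0, which is L ⇒ W
n=5: can move to 1, which is L ⇒ W
n=6: can move to 1, which is L ⇒ W
n=7: moves to 5(W), 3(W), 2(W); every one is W ⇒ L
n=8: moves to 6(W), 4(W), 3(W); every one is W ⇒ L
n=9: can move to 7, which is L ⇒ W
n=10: can move to 8, which is L ⇒ W
n=11: can move to 7, which is L ⇒ W
n=12: can move to 8, which is L ⇒ W
n=13: can move to 8, which is L ⇒ W
n=14: moves to 12(W), 10(W), 9(W); every one is W ⇒ L
n=15: moves to 13(W), 11(W), 10(W); every one is W ⇒ L
n=16: can move to 14, which is L ⇒ W
n=17: can move to 15, which is L ⇒ W
n=18: can move to 14, which is L ⇒ W
n=19: can move to 15, which is L ⇒ W
n=20: can move to 15, which is L ⇒ W
n=21: moves to 19(W), 17(W), 16(W); every one is W ⇒ L
n=22: moves to 20(W), 18(W), 17(W); every one is W ⇒ L
n=23: can move to 21, which is L ⇒ W
From 23 Alice can remove 2, leaving 21, reaching an L position.

Alice wins.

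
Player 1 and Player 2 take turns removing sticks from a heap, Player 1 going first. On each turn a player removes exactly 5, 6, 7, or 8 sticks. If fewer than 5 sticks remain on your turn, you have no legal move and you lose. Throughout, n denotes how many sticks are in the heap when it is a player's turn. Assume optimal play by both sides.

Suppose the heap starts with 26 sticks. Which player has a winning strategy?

Positions with no move are L. A position that does have a move is losing for the player to move precisely when every available move leads to a winning position for the opponent. Fill in the labels:
n=0: no move → L
n=1: no move → L
n=2: no move → L
n=3: no move → L
n=4: no move → L
n=5: W (go to 0, an L position)
n=6: W (go to 1, an L position)
n=7: W (go to 2, an L position)
n=8: W (go to 3, an L position)
n=9: W (go to 4, an L position)
n=10: W (go to 4, an L position)
n=11: W (go to 4, an L position)
n=12: W (go to 4, an L position)
n=13: L (options 8(W), 7(W), 6(W), 5(W) are all W)
n=14: L (options 9(W), 8(W), 7(W), 6(W) are all W)
n=15: L (options 10(W), 9(W), 8(W), 7(W) are all W)
n=16: L (options 11(W), 10(W), 9(W), 8(W) are all W)
n=17: L (options 12(W), 11(W), 10(W), 9(W) are all W)
n=18: W (go to 13, an L position)
n=19: W (go to 14, an L position)
n=20: W (go to 15, an L position)
n=21: W (go to 16, an L position)
n=22: W (go to 17, an L position)
n=23: W (go to 17, an L position)
n=24: W (go to 17, an L position)
n=25: W (go to 17, an L position)
n=26: L (options 21(W), 20(W), 19(W), 18(W) are all W)
Every move from 26 reaches a W position, so the mover loses.

Player 2 wins.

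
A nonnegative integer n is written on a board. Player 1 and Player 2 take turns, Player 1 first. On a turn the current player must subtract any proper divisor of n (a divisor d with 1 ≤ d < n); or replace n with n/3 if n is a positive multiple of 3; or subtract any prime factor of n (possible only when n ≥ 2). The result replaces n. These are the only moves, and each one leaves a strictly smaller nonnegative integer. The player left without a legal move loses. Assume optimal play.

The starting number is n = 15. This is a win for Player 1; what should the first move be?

Work bottom-up. With no move the player to move loses. Otherwise the position is W if at least one move leads to an L position for the opponent, and L if every move leads to a W.
n=0: no move → L
n=1: no move → L
n=2: can move to 0, which is L ⇒ W
n=3: can move to 0, which is L ⇒ W
n=4: moves to 2(W), 3(W); every one is W ⇒ L
n=5: can move to 0, which is L ⇒ W
n=6: can move to 4, which is L ⇒ W
n=7: can move to 0, which is L ⇒ W
n=8: can move to 4, which is L ⇒ W
n=9: moves to 3(W), 6(W), 8(W); every one is W ⇒ L
n=10: can move to 9, which is L ⇒ W
n=11: can move to 0, which is L ⇒ W
n=12: can move to 4, which is L ⇒ W
n=13: can move to 0, which is L ⇒ W
n=14: moves to 7(W), 12(W), 13(W); every one is W ⇒ L
n=15: can move to 14, which is L ⇒ W
From 15, the L positions reachable in one move are: 14.

Move to 14.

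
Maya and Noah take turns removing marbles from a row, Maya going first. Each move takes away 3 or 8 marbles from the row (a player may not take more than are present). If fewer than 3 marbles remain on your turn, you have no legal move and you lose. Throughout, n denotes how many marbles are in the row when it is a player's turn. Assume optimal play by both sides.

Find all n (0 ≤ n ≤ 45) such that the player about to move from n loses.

0, 1, 2, 6, 7, 11, 12, 13, 17, 18, 22, 23, 24, 28, 29, 33, 34, 35, 39, 40, 44, 45

Use the standard recursion: the mover loses at a terminal position; elsewhere, the mover wins exactly when some move hands the opponent an L position.
n=0: no move → L
n=1: no move → L
n=2: no move → L
n=3: can move to 0, which is L ⇒ W
n=4: can move to 1, which is L ⇒ W
n=5: can move to 2, which is L ⇒ W
n=6: the only move is to 3(W), a W ⇒ L
n=7: the only move is to 4(W), a W ⇒ L
n=8: can move to 0, which is L ⇒ W
n=9: can move to 6, which is L ⇒ W
n=10: can move to 7, which is L ⇒ W
n=11: moves to 8(W), 3(W); every one is W ⇒ L
n=12: moves to 9(W), 4(W); every one is W ⇒ L
n=13: moves to 10(W), 5(W); every one is W ⇒ L
n=14: can move to 11, which is L ⇒ W
n=15: can move to 12, which is L ⇒ W
n=16: can move to 13, which is L ⇒ W
n=17: moves to 14(W), 9(W); every one is W ⇒ L
n=18: moves to 15(W), 10(W); every one is W ⇒ L
n=19: can move to 11, which is L ⇒ W
n=20: can move to 17, which is L ⇒ W
n=21: can move to 18, which is L ⇒ W
n=22: moves to 19(W), 14(W); every one is W ⇒ L
n=23: moves to 20(W), 15(W); every one is W ⇒ L
n=24: moves to 21(W), 16(W); every one is W ⇒ L
n=25: can move to 22, which is L ⇒ W
n=26: can move to 23, which is L ⇒ W
n=27: can move to 24, which is L ⇒ W
n=28: moves to 25(W), 20(W); every one is W ⇒ L
n=29: moves to 26(W), 21(W); every one is W ⇒ L
n=30: can move to 22, which is L ⇒ W
n=31: can move to 28, which is L ⇒ W
n=32: can move to 29, which is L ⇒ W
n=33: moves to 30(W), 25(W); every one is W ⇒ L
n=34: moves to 31(W), 26(W); every one is W ⇒ L
n=35: moves to 32(W), 27(W); every one is W ⇒ L
n=36: can move to 33, which is L ⇒ W
n=37: can move to 34, which is L ⇒ W
n=38: can move to 35, which is L ⇒ W
n=39: moves to 36(W), 31(W); every one is W ⇒ L
n=40: moves to 37(W), 32(W); every one is W ⇒ L
n=41: can move to 33, which is L ⇒ W
n=42: can move to 39, which is L ⇒ W
n=43: can move to 40, which is L ⇒ W
n=44: moves to 41(W), 36(W); every one is W ⇒ L
n=45: moves to 42(W), 37(W); every one is W ⇒ L
Reading off the rows marked L gives the requested list; there are 22 such values of n.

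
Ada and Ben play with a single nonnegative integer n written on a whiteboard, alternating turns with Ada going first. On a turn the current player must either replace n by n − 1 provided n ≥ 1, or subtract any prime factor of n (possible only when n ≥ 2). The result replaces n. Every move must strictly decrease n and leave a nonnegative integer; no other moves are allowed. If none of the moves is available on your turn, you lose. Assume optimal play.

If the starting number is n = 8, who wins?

Use the standard recursion: the mover loses at a terminal position; elsewhere, the mover wins exactly when some move hands the opponent an L position.
n=0: no move → L
n=1: →0(L), so W
n=2: →0(L), so W
n=3: →0(L), so W
n=4: →2(W), 3(W) — all W, so L
n=5: →0(L), so W
n=6: →4(L), so W
n=7: →0(L), so W
n=8: →6(W), 7(W) — all W, so L
Every move from 8 reaches a W position, so the mover loses.

Ben wins.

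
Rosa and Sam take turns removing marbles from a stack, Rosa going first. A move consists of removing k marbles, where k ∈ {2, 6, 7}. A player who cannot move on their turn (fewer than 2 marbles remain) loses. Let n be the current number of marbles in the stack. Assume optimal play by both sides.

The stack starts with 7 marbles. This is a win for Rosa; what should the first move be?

Remove 2, leaving 5.

Work bottom-up. With no move the player to move loses. Otherwise the position is W if at least one move leads to an L position for the opponent, and L if every move leads to a W.
n=0: no move → L
n=1: no move → L
n=2: W (go to 0, an L position)
n=3: W (go to 1, an L position)
n=4: L (sole option 2(W) is W)
n=5: L (sole option 3(W) is W)
n=6: W (go to 4, an L position)
n=7: W (go to 5, an L position)
From 7, the L positions reachable in one move are: 5, 1, 0. Any move reaching one of these is winning.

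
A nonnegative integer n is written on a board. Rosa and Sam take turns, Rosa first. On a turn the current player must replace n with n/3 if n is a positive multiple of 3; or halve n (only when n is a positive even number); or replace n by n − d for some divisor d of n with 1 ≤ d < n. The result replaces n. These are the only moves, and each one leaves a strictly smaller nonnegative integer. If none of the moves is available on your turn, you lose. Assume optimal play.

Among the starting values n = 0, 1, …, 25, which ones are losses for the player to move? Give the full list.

Label each position W (a win for the player to move) or L (a loss). A position with no legal move is L; any other position is W exactly when some move reaches an L, and L when every move reaches a W.
n=0: no move → L
n=1: no move → L
n=2: →1(L), so W
n=3: →1(L), so W
n=4: →2(W), 3(W) — all W, so L
n=5: →4(L), so W
n=6: →4(L), so W
n=7: →6(W) only, which is W, so L
n=8: →4(L), so W
n=9: →3(W), 6(W), 8(W) — all W, so L
n=10: →9(L), so W
n=11: →10(W) only, which is W, so L
n=12: →4(L), so W
n=13: →12(W) only, which is W, so L
n=14: →7(L), so W
n=15: →5(W), 10(W), 12(W), 14(W) — all W, so L
n=16: →15(L), so W
n=17: →16(W) only, which is W, so L
n=18: →9(L), so W
n=19: →18(W) only, which is W, so L
n=20: →15(L), so W
n=21: →7(L), so W
n=22: →11(L), so W
n=23: →22(W) only, which is W, so L
n=24: →23(L), so W
n=25: →20(W), 24(W) — all W, so L
Reading off the rows marked L gives the requested list; there are 12 such values of n.

0, 1, 4, 7, 9, 11, 13, 15, 17, 19, 23, 25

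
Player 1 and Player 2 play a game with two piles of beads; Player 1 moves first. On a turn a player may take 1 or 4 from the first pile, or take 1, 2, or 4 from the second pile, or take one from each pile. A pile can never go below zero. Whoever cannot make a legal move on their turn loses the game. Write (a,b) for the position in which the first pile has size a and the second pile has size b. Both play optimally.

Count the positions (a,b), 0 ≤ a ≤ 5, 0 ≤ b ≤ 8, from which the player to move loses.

16

Use the standard recursion: the mover loses at a terminal position; elsewhere, the mover wins exactly when some move hands the opponent an L position.
Every move lowers a or b (never raises either), so fill the grid row by row in increasing a, and left to right within a row: each cell's successors are then already labelled.
      b=0  b=1  b=2  b=3  b=4  b=5  b=6  b=7  b=8
a=0:    L    W    W    L    W    W    L    W    W
a=1:    W    W    L    W    W    L    W    W    L
a=2:    L    W    W    W    W    W    W    L    W
a=3:    W    W    L    W    W    L    W    W    W
a=4:    W    L    W    W    L    W    W    L    W
a=5:    L    W    W    L    W    W    L    W    W
Cells with no legal move (terminal, hence L): (0,0).
The remaining L cells, each justified by listing all of its moves:
(0,3): L (options (0,2)(W), (0,1)(W) are all W)
(0,6): L (options (0,5)(W), (0,4)(W), (0,2)(W) are all W)
(1,2): L (options (0,2)(W), (1,1)(W), (1,0)(W), (0,1)(W) are all W)
(1,5): L (options (0,5)(W), (1,4)(W), (1,3)(W), (1,1)(W), (0,4)(W) are all W)
(1,8): L (options (0,8)(W), (1,7)(W), (1,6)(W), (1,4)(W), (0,7)(W) are all W)
(2,0): L (sole option (1,0)(W) is W)
(2,7): L (options (1,7)(W), (2,6)(W), (2,5)(W), (2,3)(W), (1,6)(W) are all W)
(3,2): L (options (2,2)(W), (3,1)(W), (3,0)(W), (2,1)(W) are all W)
(3,5): L (options (2,5)(W), (3,4)(W), (3,3)(W), (3,1)(W), (2,4)(W) are all W)
(4,1): L (options (3,1)(W), (0,1)(W), (4,0)(W), (3,0)(W) are all W)
(4,4): L (options (3,4)(W), (0,4)(W), (4,3)(W), (4,2)(W), (4,0)(W), (3,3)(W) are all W)
(4,7): L (options (3,7)(W), (0,7)(W), (4,6)(W), (4,5)(W), (4,3)(W), (3,6)(W) are all W)
(5,0): L (options (4,0)(W), (1,0)(W) are all W)
(5,3): L (options (4,3)(W), (1,3)(W), (5,2)(W), (5,1)(W), (4,2)(W) are all W)
(5,6): L (options (4,6)(W), (1,6)(W), (5,5)(W), (5,4)(W), (5,2)(W), (4,5)(W) are all W)
Every other cell has at least one move into one of the L cells above, so it is W.
L cells per row: a=0: 3, a=1: 3, a=2: 2, a=3: 2, a=4: 3, a=5: 3; total 16.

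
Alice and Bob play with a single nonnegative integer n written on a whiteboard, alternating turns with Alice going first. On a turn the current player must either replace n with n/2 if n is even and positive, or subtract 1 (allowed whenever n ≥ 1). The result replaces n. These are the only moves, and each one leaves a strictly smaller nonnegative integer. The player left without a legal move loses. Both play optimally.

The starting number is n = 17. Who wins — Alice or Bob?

Bob wins.

Classify positions by backward induction: terminal positions (no move available) are L. From any other position, the mover wins iff some move reaches an L.
n=0: no move → L
n=1: →0(L), so W
n=2: →1(W) only, which is W, so L
n=3: →2(L), so W
n=4: →2(L), so W
n=5: →4(W) only, which is W, so L
n=6: →5(L), so W
n=7: →6(W) only, which is W, so L
n=8: →7(L), so W
n=9: →8(W) only, which is W, so L
n=10: →5(L), so W
n=11: →10(W) only, which is W, so L
n=12: →11(L), so W
n=13: →12(W) only, which is W, so L
n=14: →7(L), so W
n=15: →14(W) only, which is W, so L
n=16: →15(L), so W
n=17: →16(W) only, which is W, so L
Every move from 17 reaches a W position, so the mover loses.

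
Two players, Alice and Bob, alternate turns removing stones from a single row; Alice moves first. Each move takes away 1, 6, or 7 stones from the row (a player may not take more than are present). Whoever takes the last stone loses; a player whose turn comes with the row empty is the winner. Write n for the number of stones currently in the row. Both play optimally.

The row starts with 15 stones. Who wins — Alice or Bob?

Work bottom-up. With no move the player to move wins. Otherwise the position is W if at least one move leads to an L position for the opponent, and L if every move leads to a W.
n=0: no move; the opponent has just taken the last stone and therefore loses → W
n=1: L (sole option 0(W) is W)
n=2: W (go to 1, an L position)
n=3: L (sole option 2(W) is W)
n=4: W (go to 3, an L position)
n=5: L (sole option 4(W) is W)
n=6: W (go to 5, an L position)
n=7: W (go to 1, an L position)
n=8: W (go to 1, an L position)
n=9: W (go to 3, an L position)
n=10: W (go to 3, an L position)
n=11: W (go to 5, an L position)
n=12: W (go to 5, an L position)
n=13: L (options 12(W), 7(W), 6(W) are all W)
n=14: W (go to 13, an L position)
n=15: L (options 14(W), 9(W), 8(W) are all W)
The starting position 15 is L: whatever Alice does, the opponent receives a W position.

Bob wins.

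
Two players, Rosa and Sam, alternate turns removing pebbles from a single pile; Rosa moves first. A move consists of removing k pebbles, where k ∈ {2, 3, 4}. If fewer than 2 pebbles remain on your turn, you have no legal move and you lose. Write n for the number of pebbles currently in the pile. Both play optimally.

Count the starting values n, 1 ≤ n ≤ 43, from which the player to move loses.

15

Positions with no move are L. A position that does have a move is losing for the player to move precisely when every available move leads to a winning position for the opponent. Fill in the labels:
n=0: no move → L
n=1: no move → L
n=2: W (go to 0, an L position)
n=3: W (go to 1, an L position)
n=4: W (go to 1, an L position)
n=5: W (go to 1, an L position)
n=6: L (options 4(W), 3(W), 2(W) are all W)
n=7: L (options 5(W), 4(W), 3(W) are all W)
n=8: W (go to 6, an L position)
n=9: W (go to 7, an L position)
n=10: W (go to 7, an L position)
n=11: W (go to 7, an L position)
n=12: L (options 10(W), 9(W), 8(W) are all W)
n=13: L (options 11(W), 10(W), 9(W) are all W)
n=14: W (go to 12, an L position)
n=15: W (go to 13, an L position)
n=16: W (go to 13, an L position)
n=17: W (go to 13, an L position)
n=18: L (options 16(W), 15(W), 14(W) are all W)
n=19: L (options 17(W), 16(W), 15(W) are all W)
n=20: W (go to 18, an L position)
n=21: W (go to 19, an L position)
n=22: W (go to 19, an L position)
n=23: W (go to 19, an L position)
n=24: L (options 22(W), 21(W), 20(W) are all W)
n=25: L (options 23(W), 22(W), 21(W) are all W)
n=26: W (go to 24, an L position)
n=27: W (go to 25, an L position)
n=28: W (go to 25, an L position)
n=29: W (go to 25, an L position)
n=30: L (options 28(W), 27(W), 26(W) are all W)
n=31: L (options 29(W), 28(W), 27(W) are all W)
n=32: W (go to 30, an L position)
n=33: W (go to 31, an L position)
n=34: W (go to 31, an L position)
n=35: W (go to 31, an L position)
n=36: L (options 34(W), 33(W), 32(W) are all W)
n=37: L (options 35(W), 34(W), 33(W) are all W)
n=38: W (go to 36, an L position)
n=39: W (go to 37, an L position)
n=40: W (go to 37, an L position)
n=41: W (go to 37, an L position)
n=42: L (options 40(W), 39(W), 38(W) are all W)
n=43: L (options 41(W), 40(W), 39(W) are all W)
L entries with 1 ≤ n ≤ 43 (n=0 is outside the asked range and is not counted): n = 1, 6, 7, 12, 13, 18, 19, 24, 25, 30, 31, 36, 37, 42, 43; that makes 15.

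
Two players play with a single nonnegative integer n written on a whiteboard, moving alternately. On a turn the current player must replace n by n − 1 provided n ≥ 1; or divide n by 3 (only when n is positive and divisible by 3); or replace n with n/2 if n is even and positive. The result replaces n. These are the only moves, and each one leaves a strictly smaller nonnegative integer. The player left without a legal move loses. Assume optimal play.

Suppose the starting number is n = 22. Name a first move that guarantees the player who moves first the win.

Move to 11.

Compute win/loss labels from the base case upward. A position with no move is L. Any other position is W if it can reach an L in one move, else L.
n=0: no move → L
n=1: →0(L), so W
n=2: →1(W) only, which is W, so L
n=3: →2(L), so W
n=4: →2(L), so W
n=5: →4(W) only, which is W, so L
n=6: →2(L), so W
n=7: →6(W) only, which is W, so L
n=8: →7(L), so W
n=9: →3(W), 8(W) — all W, so L
n=10: →5(L), so W
n=11: →10(W) only, which is W, so L
n=12: →11(L), so W
n=13: →12(W) only, which is W, so L
n=14: →7(L), so W
n=15: →5(L), so W
n=16: →8(W), 15(W) — all W, so L
n=17: →16(L), so W
n=18: →9(L), so W
n=19: →18(W) only, which is W, so L
n=20: →19(L), so W
n=21: →7(L), so W
n=22: →11(L), so W
From 22, the L positions reachable in one move are: 11.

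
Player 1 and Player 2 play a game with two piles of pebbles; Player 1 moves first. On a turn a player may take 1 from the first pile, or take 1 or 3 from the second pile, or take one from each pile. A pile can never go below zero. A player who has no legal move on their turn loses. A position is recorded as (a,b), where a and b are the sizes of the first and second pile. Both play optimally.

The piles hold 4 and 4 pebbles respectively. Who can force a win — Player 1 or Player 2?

Work bottom-up. With no move the player to move loses. Otherwise the position is W if at least one move leads to an L position for the opponent, and L if every move leads to a W.
No move ever increases a pile, so every position that can arise here has a ≤ 4 and b ≤ 4; it is enough to label the cells with 0 ≤ a ≤ 4 and 0 ≤ b ≤ 4.
Every move lowers a or b (never raises either), so fill the grid row by row in increasing a, and left to right within a row: each cell's successors are then already labelled.
      b=0  b=1  b=2  b=3  b=4
a=0:    L    W    L    W    L
a=1:    W    W    W    W    W
a=2:    L    W    L    W    L
a=3:    W    W    W    W    W
a=4:    L    W    L    W    L
Cells with no legal move (terminal, hence L): (0,0).
The remaining L cells, each justified by listing all of its moves:
(0,2): the only move is to (0,1)(W), a W ⇒ L
(0,4): moves to (0,3)(W), (0,1)(W); every one is W ⇒ L
(2,0): the only move is to (1,0)(W), a W ⇒ L
(2,2): moves to (1,2)(W), (2,1)(W), (1,1)(W); every one is W ⇒ L
(2,4): moves to (1,4)(W), (2,3)(W), (2,1)(W), (1,3)(W); every one is W ⇒ L
(4,0): the only move is to (3,0)(W), a W ⇒ L
(4,2): moves to (3,2)(W), (4,1)(W), (3,1)(W); every one is W ⇒ L
(4,4): moves to (3,4)(W), (4,3)(W), (4,1)(W), (3,3)(W); every one is W ⇒ L
Every other cell has at least one move into one of the L cells above, so it is W.
The starting position (4,4) is L: whatever Player 1 does, the opponent receives a W position.

Player 2 wins.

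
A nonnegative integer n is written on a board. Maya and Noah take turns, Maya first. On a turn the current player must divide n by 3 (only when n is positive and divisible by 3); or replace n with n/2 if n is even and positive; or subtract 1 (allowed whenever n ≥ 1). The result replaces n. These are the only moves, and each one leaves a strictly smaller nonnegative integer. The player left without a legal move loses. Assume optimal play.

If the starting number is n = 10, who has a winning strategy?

Maya wins.

Build the W/L table. Terminal = L. A non-terminal position is W if it has a move to some L; otherwise it is L.
n=0: no move → L
n=1: reaches L-position 0 → W
n=2: only reaches 1(W), which is W → L
n=3: reaches L-position 2 → W
n=4: reaches L-position 2 → W
n=5: only reaches 4(W), which is W → L
n=6: reaches L-position 2 → W
n=7: only reaches 6(W), which is W → L
n=8: reaches L-position 7 → W
n=9: only reaches 3(W), 8(W), all W → L
n=10: reaches L-position 5 → W
From 10 Maya can move to 5, reaching an L position.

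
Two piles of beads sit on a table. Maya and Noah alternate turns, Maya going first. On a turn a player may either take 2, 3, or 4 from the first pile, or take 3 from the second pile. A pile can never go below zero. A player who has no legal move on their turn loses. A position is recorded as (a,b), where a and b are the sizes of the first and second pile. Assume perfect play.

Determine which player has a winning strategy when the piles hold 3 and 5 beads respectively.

Noah wins.

Positions with no move are L. A position that does have a move is losing for the player to move precisely when every available move leads to a winning position for the opponent. Fill in the labels:
No move ever increases a pile, so every position that can arise here has a ≤ 3 and b ≤ 5; it is enough to label the cells with 0 ≤ a ≤ 3 and 0 ≤ b ≤ 5.
Every move lowers a or b (never raises either), so fill the grid row by row in increasing a, and left to right within a row: each cell's successors are then already labelled.
      b=0  b=1  b=2  b=3  b=4  b=5
a=0:    L    L    L    W    W    W
a=1:    L    L    L    W    W    W
a=2:    W    W    W    L    L    L
a=3:    W    W    W    L    L    L
Cells with no legal move (terminal, hence L): (0,0), (0,1), (0,2), (1,0), (1,1), (1,2).
The remaining L cells, each justified by listing all of its moves:
(2,3): moves to (0,3)(W), (2,0)(W); every one is W ⇒ L
(2,4): moves to (0,4)(W), (2,1)(W); every one is W ⇒ L
(2,5): moves to (0,5)(W), (2,2)(W); every one is W ⇒ L
(3,3): moves to (1,3)(W), (0,3)(W), (3,0)(W); every one is W ⇒ L
(3,4): moves to (1,4)(W), (0,4)(W), (3,1)(W); every one is W ⇒ L
(3,5): moves to (1,5)(W), (0,5)(W), (3,2)(W); every one is W ⇒ L
Every other cell has at least one move into one of the L cells above, so it is W.
Every move from (3,5) reaches a W position, so the mover loses.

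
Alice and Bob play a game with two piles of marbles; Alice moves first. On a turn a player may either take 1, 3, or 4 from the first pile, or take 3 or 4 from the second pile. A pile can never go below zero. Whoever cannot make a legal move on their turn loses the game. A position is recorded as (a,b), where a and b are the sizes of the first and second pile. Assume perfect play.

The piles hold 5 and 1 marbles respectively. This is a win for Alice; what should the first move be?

Build the W/L table. Terminal = L. A non-terminal position is W if it has a move to some L; otherwise it is L.
No move ever increases a pile, so every position that can arise here has a ≤ 5 and b ≤ 1; it is enough to label the cells with 0 ≤ a ≤ 5 and 0 ≤ b ≤ 1.
Every move lowers a or b (never raises either), so fill the grid row by row in increasing a, and left to right within a row: each cell's successors are then already labelled.
      b=0  b=1
a=0:    L    L
a=1:    W    W
a=2:    L    L
a=3:    W    W
a=4:    W    W
a=5:    W    W
Cells with no legal move (terminal, hence L): (0,0), (0,1).
The remaining L cells, each justified by listing all of its moves:
(2,0): L (sole option (1,0)(W) is W)
(2,1): L (sole option (1,1)(W) is W)
Every other cell has at least one move into one of the L cells above, so it is W.
From (5,1), the L positions reachable in one move are: (2,1).

Move to (2,1).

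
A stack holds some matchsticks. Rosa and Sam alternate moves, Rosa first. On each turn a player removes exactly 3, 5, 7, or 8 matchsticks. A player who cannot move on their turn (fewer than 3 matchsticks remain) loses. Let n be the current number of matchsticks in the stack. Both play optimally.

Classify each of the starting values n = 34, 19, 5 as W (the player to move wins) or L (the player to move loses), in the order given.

Classify positions by backward induction: terminal positions (no move available) are L. From any other position, the mover wins iff some move reaches an L.
n=0: no move → L
n=1: no move → L
n=2: no move → L
n=3: →0(L), so W
n=4: →1(L), so W
n=5: →2(L), so W
n=6: →1(L), so W
n=7: →2(L), so W
n=8: →1(L), so W
n=9: →2(L), so W
n=10: →2(L), so W
n=11: →8(W), 6(W), 4(W), 3(W) — all W, so L
n=12: →9(W), 7(W), 5(W), 4(W) — all W, so L
n=13: →10(W), 8(W), 6(W), 5(W) — all W, so L
n=14: →11(L), so W
n=15: →12(L), so W
n=16: →13(L), so W
n=17: →12(L), so W
n=18: →13(L), so W
n=19: →12(L), so W
n=20: →13(L), so W
n=21: →13(L), so W
n=22: →19(W), 17(W), 15(W), 14(W) — all W, so L
n=23: →20(W), 18(W), 16(W), 15(W) — all W, so L
n=24: →21(W), 19(W), 17(W), 16(W) — all W, so L
n=25: →22(L), so W
n=26: →23(L), so W
n=27: →24(L), so W
n=28: →23(L), so W
n=29: →24(L), so W
n=30: →23(L), so W
n=31: →24(L), so W
n=32: →24(L), so W
n=33: →30(W), 28(W), 26(W), 25(W) — all W, so L
n=34: →31(W), 29(W), 27(W), 26(W) — all W, so L

34: L, 19: W, 5: W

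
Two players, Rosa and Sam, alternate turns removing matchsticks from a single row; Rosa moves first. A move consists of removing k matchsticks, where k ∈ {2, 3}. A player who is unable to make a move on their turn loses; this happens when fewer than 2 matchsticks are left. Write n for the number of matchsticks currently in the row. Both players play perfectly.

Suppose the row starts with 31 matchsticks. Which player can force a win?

Sam wins.

Classify positions by backward induction: terminal positions (no move available) are L. From any other position, the mover wins iff some move reaches an L.
n=0: no move → L
n=1: no move → L
n=2: reaches L-position 0 → W
n=3: reaches L-position 1 → W
n=4: reaches L-position 1 → W
n=5: only reaches 3(W), 2(W), all W → L
n=6: only reaches 4(W), 3(W), all W → L
n=7: reaches L-position 5 → W
n=8: reaches L-position 6 → W
n=9: reaches L-position 6 → W
n=10: only reaches 8(W), 7(W), all W → L
n=11: only reaches 9(W), 8(W), all W → L
n=12: reaches L-position 10 → W
n=13: reaches L-position 11 → W
n=14: reaches L-position 11 → W
n=15: only reaches 13(W), 12(W), all W → L
n=16: only reaches 14(W), 13(W), all W → L
n=17: reaches L-position 15 → W
n=18: reaches L-position 16 → W
n=19: reaches L-position 16 → W
n=20: only reaches 18(W), 17(W), all W → L
n=21: only reaches 19(W), 18(W), all W → L
n=22: reaches L-position 20 → W
n=23: reaches L-position 21 → W
n=24: reaches L-position 21 → W
n=25: only reaches 23(W), 22(W), all W → L
n=26: only reaches 24(W), 23(W), all W → L
n=27: reaches L-position 25 → W
n=28: reaches L-position 26 → W
n=29: reaches L-position 26 → W
n=30: only reaches 28(W), 27(W), all W → L
n=31: only reaches 29(W), 28(W), all W → L
Every move from 31 reaches a W position, so the mover loses.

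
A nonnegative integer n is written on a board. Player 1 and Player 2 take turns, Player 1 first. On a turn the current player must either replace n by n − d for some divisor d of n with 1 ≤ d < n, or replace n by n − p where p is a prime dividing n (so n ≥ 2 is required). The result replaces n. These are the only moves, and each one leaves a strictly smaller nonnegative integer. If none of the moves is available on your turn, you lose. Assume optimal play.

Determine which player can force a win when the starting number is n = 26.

Player 2 wins.

Build the W/L table. Terminal = L. A non-terminal position is W if it has a move to some L; otherwise it is L.
n=0: no move → L
n=1: no move → L
n=2: reaches L-position 0 → W
n=3: reaches L-position 0 → W
n=4: only reaches 2(W), 3(W), all W → L
n=5: reaches L-position 0 → W
n=6: reaches L-position 4 → W
n=7: reaches L-position 0 → W
n=8: reaches L-position 4 → W
n=9: only reaches 6(W), 8(W), all W → L
n=10: reaches L-position 9 → W
n=11: reaches L-position 0 → W
n=12: reaches L-position 9 → W
n=13: reaches L-position 0 → W
n=14: only reaches 7(W), 12(W), 13(W), all W → L
n=15: reaches L-position 14 → W
n=16: reaches L-position 14 → W
n=17: reaches L-position 0 → W
n=18: reaches L-position 9 → W
n=19: reaches L-position 0 → W
n=20: only reaches 10(W), 15(W), 16(W), 18(W), 19(W), all W → L
n=21: reaches L-position 14 → W
n=22: reaches L-position 20 → W
n=23: reaches L-position 0 → W
n=24: reaches L-position 20 → W
n=25: reaches L-position 20 → W
n=26: only reaches 13(W), 24(W), 25(W), all W → L
The starting position 26 is L: whatever Player 1 does, the opponent receives a W position.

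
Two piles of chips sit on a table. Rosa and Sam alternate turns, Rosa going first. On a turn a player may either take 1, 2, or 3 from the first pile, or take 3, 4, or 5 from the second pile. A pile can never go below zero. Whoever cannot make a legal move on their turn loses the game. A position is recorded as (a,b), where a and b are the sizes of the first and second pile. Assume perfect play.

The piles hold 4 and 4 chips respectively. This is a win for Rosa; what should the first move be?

Work bottom-up. With no move the player to move loses. Otherwise the position is W if at least one move leads to an L position for the opponent, and L if every move leads to a W.
No move ever increases a pile, so every position that can arise here has a ≤ 4 and b ≤ 4; it is enough to label the cells with 0 ≤ a ≤ 4 and 0 ≤ b ≤ 4.
Every move lowers a or b (never raises either), so fill the grid row by row in increasing a, and left to right within a row: each cell's successors are then already labelled.
      b=0  b=1  b=2  b=3  b=4
a=0:    L    L    L    W    W
a=1:    W    W    W    L    L
a=2:    W    W    W    W    W
a=3:    W    W    W    W    W
a=4:    L    L    L    W    W
Cells with no legal move (terminal, hence L): (0,0), (0,1), (0,2).
The remaining L cells, each justified by listing all of its moves:
(1,3): →(0,3)(W), (1,0)(W) — all W, so L
(1,4): →(0,4)(W), (1,1)(W), (1,0)(W) — all W, so L
(4,0): →(3,0)(W), (2,0)(W), (1,0)(W) — all W, so L
(4,1): →(3,1)(W), (2,1)(W), (1,1)(W) — all W, so L
(4,2): →(3,2)(W), (2,2)(W), (1,2)(W) — all W, so L
Every other cell has at least one move into one of the L cells above, so it is W.
From (4,4), the L positions reachable in one move are: (1,4), (4,1), (4,0). Any move reaching one of these is winning.

Move to (1,4).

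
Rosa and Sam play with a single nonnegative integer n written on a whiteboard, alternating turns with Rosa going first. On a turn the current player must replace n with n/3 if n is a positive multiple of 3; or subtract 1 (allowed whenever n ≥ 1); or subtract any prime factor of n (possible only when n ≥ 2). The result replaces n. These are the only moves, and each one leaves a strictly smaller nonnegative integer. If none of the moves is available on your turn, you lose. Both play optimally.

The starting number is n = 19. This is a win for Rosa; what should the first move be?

Label each position W (a win for the player to move) or L (a loss). A position with no legal move is L; any other position is W exactly when some move reaches an L, and L when every move reaches a W.
n=0: no move → L
n=1: →0(L), so W
n=2: →0(L), so W
n=3: →0(L), so W
n=4: →2(W), 3(W) — all W, so L
n=5: →0(L), so W
n=6: →4(L), so W
n=7: →0(L), so W
n=8: →6(W), 7(W) — all W, so L
n=9: →8(L), so W
n=10: →8(L), so W
n=11: →0(L), so W
n=12: →4(L), so W
n=13: →0(L), so W
n=14: →7(W), 12(W), 13(W) — all W, so L
n=15: →14(L), so W
n=16: →14(L), so W
n=17: →0(L), so W
n=18: →6(W), 15(W), 16(W), 17(W) — all W, so L
n=19: →0(L), so W
From 19, the L positions reachable in one move are: 0, 18. Any move reaching one of these is winning.

Move to 0.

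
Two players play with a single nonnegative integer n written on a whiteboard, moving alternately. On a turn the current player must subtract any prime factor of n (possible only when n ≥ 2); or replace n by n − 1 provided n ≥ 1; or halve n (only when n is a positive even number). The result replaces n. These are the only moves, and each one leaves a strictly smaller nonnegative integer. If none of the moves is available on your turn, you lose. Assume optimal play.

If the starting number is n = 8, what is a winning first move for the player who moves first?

Build the W/L table. Terminal = L. A non-terminal position is W if it has a move to some L; otherwise it is L.
n=0: no move → L
n=1: →0(L), so W
n=2: →0(L), so W
n=3: →0(L), so W
n=4: →2(W), 3(W) — all W, so L
n=5: →0(L), so W
n=6: →4(L), so W
n=7: →0(L), so W
n=8: →4(L), so W
From 8, the L positions reachable in one move are: 4.

Move to 4.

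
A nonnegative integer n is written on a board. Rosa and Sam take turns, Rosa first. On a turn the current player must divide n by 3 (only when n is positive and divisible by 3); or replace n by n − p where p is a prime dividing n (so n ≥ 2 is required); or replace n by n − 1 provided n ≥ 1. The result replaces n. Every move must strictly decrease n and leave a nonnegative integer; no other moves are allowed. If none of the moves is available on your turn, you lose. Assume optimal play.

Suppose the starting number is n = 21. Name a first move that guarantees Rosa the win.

Use the standard recursion: the mover loses at a terminal position; elsewhere, the mover wins exactly when some move hands the opponent an L position.
n=0: no move → L
n=1: can move to 0, which is L ⇒ W
n=2: can move to 0, which is L ⇒ W
n=3: can move to 0, which is L ⇒ W
n=4: moves to 2(W), 3(W); every one is W ⇒ L
n=5: can move to 0, which is L ⇒ W
n=6: can move to 4, which is L ⇒ W
n=7: can move to 0, which is L ⇒ W
n=8: moves to 6(W), 7(W); every one is W ⇒ L
n=9: can move to 8, which is L ⇒ W
n=10: can move to 8, which is L ⇒ W
n=11: can move to 0, which is L ⇒ W
n=12: can move to 4, which is L ⇒ W
n=13: can move to 0, which is L ⇒ W
n=14: moves to 7(W), 12(W), 13(W); every one is W ⇒ L
n=15: can move to 14, which is L ⇒ W
n=16: can move to 14, which is L ⇒ W
n=17: can move to 0, which is L ⇒ W
n=18: moves to 6(W), 15(W), 16(W), 17(W); every one is W ⇒ L
n=19: can move to 0, which is L ⇒ W
n=20: can move to 18, which is L ⇒ W
n=21: can move to 14, which is L ⇒ W
From 21, the L positions reachable in one move are: 14, 18. Any move reaching one of these is winning.

Move to 14.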